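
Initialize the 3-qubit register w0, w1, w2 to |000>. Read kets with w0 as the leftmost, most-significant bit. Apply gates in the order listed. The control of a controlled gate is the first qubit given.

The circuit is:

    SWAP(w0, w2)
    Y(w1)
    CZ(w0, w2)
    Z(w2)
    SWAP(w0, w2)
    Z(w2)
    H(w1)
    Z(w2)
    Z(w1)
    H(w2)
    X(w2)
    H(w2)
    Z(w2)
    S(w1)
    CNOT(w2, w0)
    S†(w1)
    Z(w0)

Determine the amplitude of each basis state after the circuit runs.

The final amplitudes are sqrt(2)*I/2 on |000>, sqrt(2)*I/2 on |010>, and 0 on every other basis state. Key observation: the block from step 10 through step 13 cancels to the identity and can be dropped.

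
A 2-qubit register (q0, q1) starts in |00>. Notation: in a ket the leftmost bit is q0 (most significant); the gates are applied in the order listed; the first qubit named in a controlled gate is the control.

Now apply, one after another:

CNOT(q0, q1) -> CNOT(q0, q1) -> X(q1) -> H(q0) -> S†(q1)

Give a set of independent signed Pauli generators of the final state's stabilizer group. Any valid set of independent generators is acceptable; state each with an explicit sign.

The final state is stabilized by the group generated by +XI, -IZ; other independent generating sets are equally valid.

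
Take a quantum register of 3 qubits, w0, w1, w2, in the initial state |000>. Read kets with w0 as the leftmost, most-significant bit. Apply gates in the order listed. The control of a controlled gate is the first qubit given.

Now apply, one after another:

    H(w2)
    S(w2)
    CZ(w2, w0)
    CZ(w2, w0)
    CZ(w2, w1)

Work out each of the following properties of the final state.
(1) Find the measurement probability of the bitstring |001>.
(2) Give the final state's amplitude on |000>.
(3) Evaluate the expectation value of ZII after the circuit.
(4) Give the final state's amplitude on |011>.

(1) A full measurement returns |001> with probability 1/2. Key observation: steps 3-4 multiply out to the identity, so the circuit reduces to the remaining gates.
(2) The final state's coefficient on |000> equals sqrt(2)/2.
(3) In the final state, ZII has expectation 1.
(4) |011> carries amplitude 0 in the final state.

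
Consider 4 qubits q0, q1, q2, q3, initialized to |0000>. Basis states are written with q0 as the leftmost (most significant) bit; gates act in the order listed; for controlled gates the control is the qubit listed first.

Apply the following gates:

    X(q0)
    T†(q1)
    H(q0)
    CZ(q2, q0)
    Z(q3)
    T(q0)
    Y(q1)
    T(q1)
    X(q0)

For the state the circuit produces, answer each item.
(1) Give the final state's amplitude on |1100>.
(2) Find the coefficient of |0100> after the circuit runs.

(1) The final state's coefficient on |1100> equals sqrt(2)*exp(3*I*pi/4)/2.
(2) The amplitude on |0100> is sqrt(2)/2.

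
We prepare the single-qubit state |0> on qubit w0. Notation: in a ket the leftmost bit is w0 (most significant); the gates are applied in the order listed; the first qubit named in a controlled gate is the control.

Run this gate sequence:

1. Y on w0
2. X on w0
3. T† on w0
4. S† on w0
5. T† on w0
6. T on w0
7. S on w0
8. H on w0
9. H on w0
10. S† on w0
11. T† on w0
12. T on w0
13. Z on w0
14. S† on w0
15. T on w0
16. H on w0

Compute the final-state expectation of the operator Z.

The expectation value of Z is 0. Key observation: gates 5-12 undo each other exactly, leaving only the rest of the circuit to track.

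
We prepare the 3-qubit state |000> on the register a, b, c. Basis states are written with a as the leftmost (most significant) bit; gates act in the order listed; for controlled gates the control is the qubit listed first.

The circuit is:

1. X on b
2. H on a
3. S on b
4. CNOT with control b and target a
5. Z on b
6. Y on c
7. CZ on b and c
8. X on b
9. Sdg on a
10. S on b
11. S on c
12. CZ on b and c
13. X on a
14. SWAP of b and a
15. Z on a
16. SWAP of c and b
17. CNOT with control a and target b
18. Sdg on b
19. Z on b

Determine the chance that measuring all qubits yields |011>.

The probability of measuring |011> is 1/2.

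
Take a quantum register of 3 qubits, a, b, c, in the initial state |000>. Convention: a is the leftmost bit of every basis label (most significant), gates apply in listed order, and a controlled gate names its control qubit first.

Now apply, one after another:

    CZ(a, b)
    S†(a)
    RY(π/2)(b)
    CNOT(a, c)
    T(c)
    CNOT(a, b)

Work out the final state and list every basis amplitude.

The final amplitudes are sqrt(2)/2 on |000>, sqrt(2)/2 on |010>, and 0 on every other basis state.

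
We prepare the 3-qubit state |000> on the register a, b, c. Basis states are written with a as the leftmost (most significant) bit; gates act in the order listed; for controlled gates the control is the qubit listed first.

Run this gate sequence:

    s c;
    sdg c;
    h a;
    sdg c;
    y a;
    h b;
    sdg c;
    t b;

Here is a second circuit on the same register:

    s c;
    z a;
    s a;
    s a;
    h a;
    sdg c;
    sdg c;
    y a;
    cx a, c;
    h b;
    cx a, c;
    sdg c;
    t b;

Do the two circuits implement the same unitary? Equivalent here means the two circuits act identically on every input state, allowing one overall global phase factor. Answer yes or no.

Yes, they are equivalent — the unitaries differ by at most a global phase.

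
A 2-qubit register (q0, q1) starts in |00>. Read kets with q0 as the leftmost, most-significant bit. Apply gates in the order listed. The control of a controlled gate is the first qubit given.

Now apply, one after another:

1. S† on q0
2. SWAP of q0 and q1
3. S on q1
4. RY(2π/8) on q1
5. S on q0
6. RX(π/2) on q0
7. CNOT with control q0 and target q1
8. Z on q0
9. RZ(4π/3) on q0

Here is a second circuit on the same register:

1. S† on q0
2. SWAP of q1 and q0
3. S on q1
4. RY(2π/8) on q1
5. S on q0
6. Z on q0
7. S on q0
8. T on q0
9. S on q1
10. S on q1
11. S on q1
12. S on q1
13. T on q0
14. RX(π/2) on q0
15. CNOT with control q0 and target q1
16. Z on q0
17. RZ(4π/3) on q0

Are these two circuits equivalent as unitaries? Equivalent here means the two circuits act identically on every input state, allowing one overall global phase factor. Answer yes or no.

Yes: on every input state the two circuits agree up to one overall phase factor.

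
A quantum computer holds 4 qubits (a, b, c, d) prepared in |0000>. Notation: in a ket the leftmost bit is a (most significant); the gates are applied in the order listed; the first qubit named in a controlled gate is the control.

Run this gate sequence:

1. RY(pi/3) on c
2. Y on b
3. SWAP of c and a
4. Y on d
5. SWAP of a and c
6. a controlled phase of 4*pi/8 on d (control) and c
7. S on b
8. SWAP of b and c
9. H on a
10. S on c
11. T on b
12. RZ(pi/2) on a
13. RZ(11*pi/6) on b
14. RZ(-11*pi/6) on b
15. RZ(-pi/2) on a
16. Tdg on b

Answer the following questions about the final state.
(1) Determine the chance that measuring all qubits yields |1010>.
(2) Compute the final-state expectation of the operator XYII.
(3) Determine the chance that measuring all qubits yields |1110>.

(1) The probability of measuring |1010> is 0.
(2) In the final state, XYII has expectation sqrt(3)/2.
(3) The probability of measuring |1110> is 0.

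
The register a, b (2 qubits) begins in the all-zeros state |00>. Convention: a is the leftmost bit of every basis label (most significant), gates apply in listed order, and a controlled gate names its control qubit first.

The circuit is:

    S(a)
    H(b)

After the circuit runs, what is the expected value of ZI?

In the final state, ZI has expectation 1.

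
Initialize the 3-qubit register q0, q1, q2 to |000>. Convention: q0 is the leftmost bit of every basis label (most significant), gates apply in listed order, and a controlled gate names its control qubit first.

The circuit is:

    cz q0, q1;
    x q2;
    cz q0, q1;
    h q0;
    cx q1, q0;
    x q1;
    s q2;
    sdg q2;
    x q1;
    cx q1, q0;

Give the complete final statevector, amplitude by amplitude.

The final amplitudes are sqrt(2)/2 on |001>, sqrt(2)/2 on |101>, and 0 on every other basis state.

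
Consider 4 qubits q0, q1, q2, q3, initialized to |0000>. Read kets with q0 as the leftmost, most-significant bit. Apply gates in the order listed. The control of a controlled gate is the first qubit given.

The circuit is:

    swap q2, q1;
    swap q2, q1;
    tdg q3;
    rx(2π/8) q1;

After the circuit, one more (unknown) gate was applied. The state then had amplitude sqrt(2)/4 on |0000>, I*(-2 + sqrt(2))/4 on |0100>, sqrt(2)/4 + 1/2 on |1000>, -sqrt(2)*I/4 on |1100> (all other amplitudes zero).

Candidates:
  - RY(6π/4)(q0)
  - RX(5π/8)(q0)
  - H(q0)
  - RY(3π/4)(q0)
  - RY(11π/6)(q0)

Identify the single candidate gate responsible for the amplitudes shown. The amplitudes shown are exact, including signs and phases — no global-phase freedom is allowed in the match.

The unique candidate consistent with the amplitudes is RY(3π/4)(q0). Key observation: steps 1-2 multiply out to the identity, so the circuit reduces to the remaining gates.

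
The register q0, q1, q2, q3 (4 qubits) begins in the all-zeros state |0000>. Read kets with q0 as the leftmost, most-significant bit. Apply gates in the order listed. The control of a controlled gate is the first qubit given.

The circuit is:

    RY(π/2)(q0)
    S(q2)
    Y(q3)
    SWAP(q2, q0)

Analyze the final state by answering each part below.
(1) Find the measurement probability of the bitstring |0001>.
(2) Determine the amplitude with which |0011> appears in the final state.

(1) Outcome |0001> occurs with probability 1/2.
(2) |0011> carries amplitude sqrt(2)*I/2 in the final state.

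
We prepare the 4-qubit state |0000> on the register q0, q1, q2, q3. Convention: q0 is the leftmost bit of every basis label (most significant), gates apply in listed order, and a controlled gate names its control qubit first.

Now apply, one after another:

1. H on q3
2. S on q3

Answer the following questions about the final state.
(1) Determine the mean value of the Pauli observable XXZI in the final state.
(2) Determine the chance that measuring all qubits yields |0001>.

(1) The observable XXZI averages to 0.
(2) The probability of measuring |0001> is 1/2.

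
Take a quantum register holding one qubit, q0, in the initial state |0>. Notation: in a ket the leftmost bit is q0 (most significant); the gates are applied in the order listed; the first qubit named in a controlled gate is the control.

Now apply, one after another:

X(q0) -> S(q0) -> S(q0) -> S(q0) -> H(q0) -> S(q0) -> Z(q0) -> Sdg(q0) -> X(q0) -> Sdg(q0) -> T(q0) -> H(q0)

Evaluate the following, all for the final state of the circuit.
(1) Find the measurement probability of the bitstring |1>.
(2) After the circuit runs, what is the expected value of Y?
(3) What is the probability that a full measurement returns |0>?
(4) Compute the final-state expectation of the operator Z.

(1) A full measurement returns |1> with probability 1/2 - sqrt(2)/4.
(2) The expectation value of Y is sqrt(2)/2.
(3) A full measurement returns |0> with probability sqrt(2)/4 + 1/2.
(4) The expectation value of Z is sqrt(2)/2.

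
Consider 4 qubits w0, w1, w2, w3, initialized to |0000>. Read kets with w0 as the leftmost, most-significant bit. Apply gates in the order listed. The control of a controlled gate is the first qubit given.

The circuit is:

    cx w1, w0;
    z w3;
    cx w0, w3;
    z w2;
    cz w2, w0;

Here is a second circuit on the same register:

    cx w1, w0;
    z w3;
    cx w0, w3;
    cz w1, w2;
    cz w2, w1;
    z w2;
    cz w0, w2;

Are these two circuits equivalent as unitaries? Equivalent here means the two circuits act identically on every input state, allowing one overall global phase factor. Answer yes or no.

Yes, they are equivalent — the unitaries differ by at most a global phase.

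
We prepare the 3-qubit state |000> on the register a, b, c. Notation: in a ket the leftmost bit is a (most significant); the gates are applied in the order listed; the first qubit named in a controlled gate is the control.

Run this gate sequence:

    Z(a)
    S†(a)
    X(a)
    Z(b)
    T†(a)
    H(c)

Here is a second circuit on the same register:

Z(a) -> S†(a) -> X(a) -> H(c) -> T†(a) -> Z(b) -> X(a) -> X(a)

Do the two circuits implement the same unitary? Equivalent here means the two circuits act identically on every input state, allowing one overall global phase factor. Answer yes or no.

Yes, they are equivalent — the unitaries differ by at most a global phase.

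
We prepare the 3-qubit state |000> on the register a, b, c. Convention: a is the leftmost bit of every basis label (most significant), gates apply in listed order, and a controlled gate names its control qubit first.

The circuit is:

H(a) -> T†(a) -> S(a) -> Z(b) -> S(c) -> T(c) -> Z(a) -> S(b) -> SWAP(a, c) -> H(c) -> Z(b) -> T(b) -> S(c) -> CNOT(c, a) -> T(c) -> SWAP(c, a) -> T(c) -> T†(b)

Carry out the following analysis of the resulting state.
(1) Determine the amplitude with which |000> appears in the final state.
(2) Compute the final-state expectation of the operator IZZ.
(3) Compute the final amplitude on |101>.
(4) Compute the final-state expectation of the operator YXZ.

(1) The final state's coefficient on |000> equals 1/2 - exp(I*pi/4)/2.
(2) In the final state, IZZ has expectation -sqrt(2)/2.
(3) The final state's coefficient on |101> equals -1/2 - exp(I*pi/4)/2.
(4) The expectation value of YXZ is 0.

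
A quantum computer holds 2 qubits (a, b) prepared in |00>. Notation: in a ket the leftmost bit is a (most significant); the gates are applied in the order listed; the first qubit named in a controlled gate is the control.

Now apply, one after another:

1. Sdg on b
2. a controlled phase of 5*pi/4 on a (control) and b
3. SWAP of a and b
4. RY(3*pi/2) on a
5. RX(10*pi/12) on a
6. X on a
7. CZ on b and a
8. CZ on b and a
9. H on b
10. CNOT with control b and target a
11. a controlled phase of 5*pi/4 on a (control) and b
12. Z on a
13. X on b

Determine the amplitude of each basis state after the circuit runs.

The final amplitudes are (1 - I)*(sqrt(2) - sqrt(6)*I)/8 on |00>, (1 - I)*(-sqrt(2) + sqrt(6)*I)/8 on |01>, (-sqrt(2) + sqrt(6) + sqrt(2)*I + sqrt(6)*I)*exp(I*pi/4)/8 on |10>, (1 - I)*(-sqrt(2) + sqrt(6)*I)/8 on |11>. Key observation: the block from step 7 through step 8 cancels to the identity and can be dropped.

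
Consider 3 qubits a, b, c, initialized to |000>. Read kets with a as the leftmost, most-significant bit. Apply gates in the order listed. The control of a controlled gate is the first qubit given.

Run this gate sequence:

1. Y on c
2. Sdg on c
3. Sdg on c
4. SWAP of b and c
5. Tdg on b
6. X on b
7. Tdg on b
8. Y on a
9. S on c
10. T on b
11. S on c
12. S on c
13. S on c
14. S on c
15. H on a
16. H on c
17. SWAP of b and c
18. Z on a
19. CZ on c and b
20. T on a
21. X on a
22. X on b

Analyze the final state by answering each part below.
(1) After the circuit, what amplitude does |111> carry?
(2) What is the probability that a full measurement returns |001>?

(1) |111> carries amplitude 0 in the final state. Key observation: the block from step 11 through step 14 cancels to the identity and can be dropped.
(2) A full measurement returns |001> with probability 0.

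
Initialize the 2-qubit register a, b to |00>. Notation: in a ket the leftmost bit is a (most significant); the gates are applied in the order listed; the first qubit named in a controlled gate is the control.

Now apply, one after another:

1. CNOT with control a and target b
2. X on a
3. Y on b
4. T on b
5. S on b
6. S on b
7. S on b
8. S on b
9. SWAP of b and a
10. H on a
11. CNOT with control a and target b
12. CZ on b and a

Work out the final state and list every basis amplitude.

The resulting statevector has amplitude 0 on |00>, sqrt(2)*exp(3*I*pi/4)/2 on |01>, -sqrt(2)*exp(3*I*pi/4)/2 on |10>, 0 on |11>.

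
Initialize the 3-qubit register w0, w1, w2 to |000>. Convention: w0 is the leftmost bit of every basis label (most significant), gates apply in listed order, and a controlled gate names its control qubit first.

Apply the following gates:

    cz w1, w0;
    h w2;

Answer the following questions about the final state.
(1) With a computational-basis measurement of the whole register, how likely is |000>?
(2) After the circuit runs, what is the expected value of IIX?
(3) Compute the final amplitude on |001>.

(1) A full measurement returns |000> with probability 1/2.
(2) In the final state, IIX has expectation 1.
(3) The amplitude on |001> is sqrt(2)/2.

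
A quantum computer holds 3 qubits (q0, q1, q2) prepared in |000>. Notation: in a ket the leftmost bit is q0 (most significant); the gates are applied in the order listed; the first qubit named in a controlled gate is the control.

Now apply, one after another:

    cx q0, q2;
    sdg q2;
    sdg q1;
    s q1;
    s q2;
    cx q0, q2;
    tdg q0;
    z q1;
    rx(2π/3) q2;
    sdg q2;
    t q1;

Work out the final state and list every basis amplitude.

After the circuit, the state carries amplitude 1/2 on |000>, -sqrt(3)/2 on |001>, and 0 on every other basis state. Key observation: the block from step 1 through step 6 cancels to the identity and can be dropped.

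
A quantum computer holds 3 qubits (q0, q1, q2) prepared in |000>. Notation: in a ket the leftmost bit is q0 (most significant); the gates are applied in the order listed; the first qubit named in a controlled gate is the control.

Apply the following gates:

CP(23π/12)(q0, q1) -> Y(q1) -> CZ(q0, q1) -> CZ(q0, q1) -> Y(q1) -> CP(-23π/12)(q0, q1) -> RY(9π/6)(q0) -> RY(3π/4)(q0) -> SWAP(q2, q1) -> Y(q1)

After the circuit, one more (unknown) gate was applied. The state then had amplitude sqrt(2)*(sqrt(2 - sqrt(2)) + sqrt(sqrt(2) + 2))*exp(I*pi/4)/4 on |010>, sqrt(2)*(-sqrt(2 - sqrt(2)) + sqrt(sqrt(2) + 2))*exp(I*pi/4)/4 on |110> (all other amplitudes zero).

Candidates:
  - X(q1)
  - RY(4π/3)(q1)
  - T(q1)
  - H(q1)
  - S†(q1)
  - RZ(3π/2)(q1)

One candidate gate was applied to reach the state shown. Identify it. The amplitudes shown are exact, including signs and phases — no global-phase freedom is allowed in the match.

The applied gate was RZ(3π/2)(q1). Key observation: the block from step 1 through step 6 cancels to the identity and can be dropped.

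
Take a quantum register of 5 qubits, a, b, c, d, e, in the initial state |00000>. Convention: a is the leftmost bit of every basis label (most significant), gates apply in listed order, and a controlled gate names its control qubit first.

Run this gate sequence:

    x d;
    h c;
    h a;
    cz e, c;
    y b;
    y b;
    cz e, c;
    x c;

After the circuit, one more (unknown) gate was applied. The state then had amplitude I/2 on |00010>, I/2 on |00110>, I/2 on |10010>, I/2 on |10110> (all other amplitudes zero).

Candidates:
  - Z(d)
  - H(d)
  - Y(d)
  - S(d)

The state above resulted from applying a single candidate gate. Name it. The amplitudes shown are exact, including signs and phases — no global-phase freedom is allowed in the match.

The applied gate was S(d). Key observation: the block from step 4 through step 7 cancels to the identity and can be dropped.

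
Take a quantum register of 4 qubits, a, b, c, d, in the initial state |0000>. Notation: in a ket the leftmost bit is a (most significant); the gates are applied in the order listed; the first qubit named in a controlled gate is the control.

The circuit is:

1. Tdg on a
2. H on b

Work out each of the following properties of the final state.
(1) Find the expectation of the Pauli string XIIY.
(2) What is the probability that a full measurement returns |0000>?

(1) The expectation value of XIIY is 0.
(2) Outcome |0000> occurs with probability 1/2.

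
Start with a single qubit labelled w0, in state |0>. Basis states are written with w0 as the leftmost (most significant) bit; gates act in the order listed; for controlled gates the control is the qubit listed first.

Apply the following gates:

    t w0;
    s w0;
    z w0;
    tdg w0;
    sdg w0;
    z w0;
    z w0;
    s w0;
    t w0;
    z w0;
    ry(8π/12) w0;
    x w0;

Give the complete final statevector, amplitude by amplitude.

After the circuit, the state carries amplitude sqrt(3)/2 on |0>, 1/2 on |1>. Key observation: the block from step 3 through step 10 cancels to the identity and can be dropped.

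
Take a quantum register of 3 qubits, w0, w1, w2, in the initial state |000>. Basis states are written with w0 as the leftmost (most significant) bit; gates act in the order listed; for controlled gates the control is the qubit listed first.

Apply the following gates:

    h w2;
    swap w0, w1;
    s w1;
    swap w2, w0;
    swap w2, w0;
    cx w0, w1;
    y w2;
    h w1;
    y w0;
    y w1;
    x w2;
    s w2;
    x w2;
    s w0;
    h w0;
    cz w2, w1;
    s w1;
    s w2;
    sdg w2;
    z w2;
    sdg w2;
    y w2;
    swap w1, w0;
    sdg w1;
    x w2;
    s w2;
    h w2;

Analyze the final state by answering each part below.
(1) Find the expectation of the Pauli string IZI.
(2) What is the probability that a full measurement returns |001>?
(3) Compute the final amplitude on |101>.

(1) In the final state, IZI has expectation 0.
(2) The probability of measuring |001> is 1/8.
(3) The final state's coefficient on |101> equals -1/4 + I/4.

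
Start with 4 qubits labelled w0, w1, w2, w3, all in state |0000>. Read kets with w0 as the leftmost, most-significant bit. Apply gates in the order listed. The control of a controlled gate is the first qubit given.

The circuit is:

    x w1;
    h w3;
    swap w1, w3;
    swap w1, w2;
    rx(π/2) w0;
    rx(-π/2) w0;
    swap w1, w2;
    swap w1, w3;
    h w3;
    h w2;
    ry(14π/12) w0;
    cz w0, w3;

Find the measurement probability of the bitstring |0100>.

A full measurement returns |0100> with probability 1/4 - sqrt(3)/8. Key observation: gates 2-9 undo each other exactly, leaving only the rest of the circuit to track.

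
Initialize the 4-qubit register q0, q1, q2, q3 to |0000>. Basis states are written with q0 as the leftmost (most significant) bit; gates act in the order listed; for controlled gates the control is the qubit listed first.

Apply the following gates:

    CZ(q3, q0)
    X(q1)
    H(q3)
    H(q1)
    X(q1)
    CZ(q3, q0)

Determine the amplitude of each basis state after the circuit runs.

The resulting statevector has amplitude -1/2 on |0000>, -1/2 on |0001>, 1/2 on |0100>, 1/2 on |0101>, and 0 on every other basis state.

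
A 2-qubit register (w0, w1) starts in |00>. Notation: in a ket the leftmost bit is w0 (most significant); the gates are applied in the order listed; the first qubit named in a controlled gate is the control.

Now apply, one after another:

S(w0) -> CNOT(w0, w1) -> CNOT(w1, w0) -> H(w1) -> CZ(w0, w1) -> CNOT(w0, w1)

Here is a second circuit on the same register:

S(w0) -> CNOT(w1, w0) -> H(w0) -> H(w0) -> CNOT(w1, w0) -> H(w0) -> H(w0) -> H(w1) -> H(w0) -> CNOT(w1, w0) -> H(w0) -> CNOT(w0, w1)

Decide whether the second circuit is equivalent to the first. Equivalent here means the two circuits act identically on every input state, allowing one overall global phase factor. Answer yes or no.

No: there is an input state on which the two circuits produce genuinely different outputs (not merely differing by a phase).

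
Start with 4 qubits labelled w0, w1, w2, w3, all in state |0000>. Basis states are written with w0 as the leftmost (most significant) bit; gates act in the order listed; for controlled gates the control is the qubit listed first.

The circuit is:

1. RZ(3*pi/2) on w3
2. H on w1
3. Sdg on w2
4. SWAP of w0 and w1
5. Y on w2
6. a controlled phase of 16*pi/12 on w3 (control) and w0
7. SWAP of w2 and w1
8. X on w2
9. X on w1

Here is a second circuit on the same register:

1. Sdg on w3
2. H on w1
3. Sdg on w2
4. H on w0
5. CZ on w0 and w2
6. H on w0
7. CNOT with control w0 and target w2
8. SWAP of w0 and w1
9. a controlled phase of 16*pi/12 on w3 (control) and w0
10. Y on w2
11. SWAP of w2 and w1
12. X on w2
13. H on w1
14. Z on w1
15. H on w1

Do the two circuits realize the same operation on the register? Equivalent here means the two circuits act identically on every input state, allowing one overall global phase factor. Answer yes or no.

No: there is an input state on which the two circuits produce genuinely different outputs (not merely differing by a phase).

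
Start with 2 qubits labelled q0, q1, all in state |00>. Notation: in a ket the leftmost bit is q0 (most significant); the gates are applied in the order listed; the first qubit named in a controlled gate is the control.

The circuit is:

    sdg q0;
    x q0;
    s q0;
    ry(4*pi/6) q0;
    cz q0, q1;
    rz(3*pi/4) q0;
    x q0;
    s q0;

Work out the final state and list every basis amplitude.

After the circuit, the state carries amplitude exp(7*I*pi/8)/2 on |00>, 0 on |01>, -sqrt(3)*exp(5*I*pi/8)/2 on |10>, 0 on |11>.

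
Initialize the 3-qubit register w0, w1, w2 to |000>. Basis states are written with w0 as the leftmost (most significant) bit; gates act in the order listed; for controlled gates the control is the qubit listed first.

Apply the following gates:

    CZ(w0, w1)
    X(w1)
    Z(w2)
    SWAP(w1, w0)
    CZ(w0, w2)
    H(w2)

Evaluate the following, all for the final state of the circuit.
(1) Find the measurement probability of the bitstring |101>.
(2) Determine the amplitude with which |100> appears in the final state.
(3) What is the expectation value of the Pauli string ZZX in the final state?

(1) A full measurement returns |101> with probability 1/2.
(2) |100> carries amplitude sqrt(2)/2 in the final state.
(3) In the final state, ZZX has expectation -1.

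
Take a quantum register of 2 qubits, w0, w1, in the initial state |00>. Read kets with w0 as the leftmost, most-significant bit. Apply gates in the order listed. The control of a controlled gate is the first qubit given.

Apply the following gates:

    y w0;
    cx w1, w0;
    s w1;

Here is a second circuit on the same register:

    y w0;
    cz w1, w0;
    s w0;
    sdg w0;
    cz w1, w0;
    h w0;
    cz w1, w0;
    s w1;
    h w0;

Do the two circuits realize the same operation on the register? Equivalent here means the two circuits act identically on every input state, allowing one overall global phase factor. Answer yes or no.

Yes: on every input state the two circuits agree up to one overall phase factor.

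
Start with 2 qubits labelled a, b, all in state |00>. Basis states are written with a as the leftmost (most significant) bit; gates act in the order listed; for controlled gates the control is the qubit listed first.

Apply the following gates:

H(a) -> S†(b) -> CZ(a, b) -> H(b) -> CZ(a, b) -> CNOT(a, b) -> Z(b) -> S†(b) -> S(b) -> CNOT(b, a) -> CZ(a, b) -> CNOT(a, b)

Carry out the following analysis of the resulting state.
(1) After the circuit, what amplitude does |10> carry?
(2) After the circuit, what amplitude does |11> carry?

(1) The final state's coefficient on |10> equals 1/2.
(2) |11> carries amplitude -1/2 in the final state.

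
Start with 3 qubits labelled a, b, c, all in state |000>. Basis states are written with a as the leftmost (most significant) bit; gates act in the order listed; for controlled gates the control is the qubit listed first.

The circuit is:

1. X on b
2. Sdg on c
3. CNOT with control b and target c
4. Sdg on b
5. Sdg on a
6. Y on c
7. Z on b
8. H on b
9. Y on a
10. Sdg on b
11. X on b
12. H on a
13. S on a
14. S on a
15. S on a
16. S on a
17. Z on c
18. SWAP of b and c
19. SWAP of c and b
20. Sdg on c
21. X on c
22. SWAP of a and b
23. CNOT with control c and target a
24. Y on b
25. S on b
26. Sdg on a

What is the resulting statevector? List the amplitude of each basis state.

The final amplitudes are 0 on |000>, -1/2 on |001>, 0 on |010>, -I/2 on |011>, 0 on |100>, -1/2 on |101>, 0 on |110>, -I/2 on |111>.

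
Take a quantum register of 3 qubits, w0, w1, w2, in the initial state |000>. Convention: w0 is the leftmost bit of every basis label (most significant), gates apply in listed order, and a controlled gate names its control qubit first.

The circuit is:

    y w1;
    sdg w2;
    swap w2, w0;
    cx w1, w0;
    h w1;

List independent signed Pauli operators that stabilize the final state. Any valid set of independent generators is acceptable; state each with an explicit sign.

The final state is stabilized by the group generated by -IXI, -ZII, +IIZ; other independent generating sets are equally valid.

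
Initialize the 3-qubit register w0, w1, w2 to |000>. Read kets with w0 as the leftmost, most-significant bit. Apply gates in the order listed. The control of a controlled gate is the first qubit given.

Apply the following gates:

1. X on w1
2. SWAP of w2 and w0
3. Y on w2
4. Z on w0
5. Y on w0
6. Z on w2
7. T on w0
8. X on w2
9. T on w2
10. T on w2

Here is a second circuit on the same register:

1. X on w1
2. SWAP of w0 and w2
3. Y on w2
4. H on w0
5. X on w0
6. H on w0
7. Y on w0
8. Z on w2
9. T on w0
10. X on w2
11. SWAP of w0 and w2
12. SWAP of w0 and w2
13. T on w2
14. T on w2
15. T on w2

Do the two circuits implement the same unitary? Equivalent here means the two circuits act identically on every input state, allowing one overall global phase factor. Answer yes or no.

No: there is an input state on which the two circuits produce genuinely different outputs (not merely differing by a phase).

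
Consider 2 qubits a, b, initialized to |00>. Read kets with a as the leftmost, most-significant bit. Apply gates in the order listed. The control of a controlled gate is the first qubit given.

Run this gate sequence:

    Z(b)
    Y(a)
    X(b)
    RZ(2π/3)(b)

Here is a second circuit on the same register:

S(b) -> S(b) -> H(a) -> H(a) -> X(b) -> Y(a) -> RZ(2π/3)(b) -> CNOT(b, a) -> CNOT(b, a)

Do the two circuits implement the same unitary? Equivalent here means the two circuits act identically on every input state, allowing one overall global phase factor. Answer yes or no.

Yes, they are equivalent — the unitaries differ by at most a global phase.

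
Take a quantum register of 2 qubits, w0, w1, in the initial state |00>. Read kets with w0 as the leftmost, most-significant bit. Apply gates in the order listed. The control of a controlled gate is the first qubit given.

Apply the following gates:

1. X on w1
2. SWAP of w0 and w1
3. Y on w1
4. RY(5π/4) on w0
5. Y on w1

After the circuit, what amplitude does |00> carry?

|00> carries amplitude -sqrt(sqrt(2) + 2)/2 in the final state.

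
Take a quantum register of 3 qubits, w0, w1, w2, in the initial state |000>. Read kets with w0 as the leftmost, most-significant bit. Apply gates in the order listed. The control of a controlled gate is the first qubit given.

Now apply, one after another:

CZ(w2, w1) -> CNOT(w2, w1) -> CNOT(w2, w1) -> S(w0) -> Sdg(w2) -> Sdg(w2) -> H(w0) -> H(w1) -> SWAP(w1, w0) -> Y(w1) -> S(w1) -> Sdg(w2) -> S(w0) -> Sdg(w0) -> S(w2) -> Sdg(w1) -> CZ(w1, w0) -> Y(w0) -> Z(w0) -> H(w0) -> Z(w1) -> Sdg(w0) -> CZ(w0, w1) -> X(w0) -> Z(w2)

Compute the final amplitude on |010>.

|010> carries amplitude sqrt(2)*I/2 in the final state. Key observation: gates 11-16 undo each other exactly, leaving only the rest of the circuit to track.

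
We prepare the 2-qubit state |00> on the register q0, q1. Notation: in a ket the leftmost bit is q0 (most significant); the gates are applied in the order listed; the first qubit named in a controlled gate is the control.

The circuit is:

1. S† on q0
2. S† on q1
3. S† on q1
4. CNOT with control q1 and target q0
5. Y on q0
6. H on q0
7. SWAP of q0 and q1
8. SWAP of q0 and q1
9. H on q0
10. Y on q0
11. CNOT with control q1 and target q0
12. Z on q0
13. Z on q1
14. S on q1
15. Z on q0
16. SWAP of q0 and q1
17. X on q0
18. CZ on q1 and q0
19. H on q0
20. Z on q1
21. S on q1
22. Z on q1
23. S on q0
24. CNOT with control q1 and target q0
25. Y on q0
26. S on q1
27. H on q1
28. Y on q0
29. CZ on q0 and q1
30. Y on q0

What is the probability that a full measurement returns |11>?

Outcome |11> occurs with probability 1/4. Key observation: the block from step 4 through step 11 cancels to the identity and can be dropped.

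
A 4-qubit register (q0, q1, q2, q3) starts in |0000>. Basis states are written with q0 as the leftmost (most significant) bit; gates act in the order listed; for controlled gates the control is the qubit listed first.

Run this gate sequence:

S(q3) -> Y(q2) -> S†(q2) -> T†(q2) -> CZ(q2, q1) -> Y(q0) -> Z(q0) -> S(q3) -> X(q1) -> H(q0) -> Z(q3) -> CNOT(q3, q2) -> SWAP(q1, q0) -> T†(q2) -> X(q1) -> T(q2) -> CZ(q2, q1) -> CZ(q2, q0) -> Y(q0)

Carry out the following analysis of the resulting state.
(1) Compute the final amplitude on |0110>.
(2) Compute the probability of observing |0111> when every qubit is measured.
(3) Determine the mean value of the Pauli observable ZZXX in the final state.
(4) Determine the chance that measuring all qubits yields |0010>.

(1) The final state's coefficient on |0110> equals sqrt(2)*exp(3*I*pi/4)/2.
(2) Outcome |0111> occurs with probability 0.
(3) The observable ZZXX averages to 0.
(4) Outcome |0010> occurs with probability 1/2.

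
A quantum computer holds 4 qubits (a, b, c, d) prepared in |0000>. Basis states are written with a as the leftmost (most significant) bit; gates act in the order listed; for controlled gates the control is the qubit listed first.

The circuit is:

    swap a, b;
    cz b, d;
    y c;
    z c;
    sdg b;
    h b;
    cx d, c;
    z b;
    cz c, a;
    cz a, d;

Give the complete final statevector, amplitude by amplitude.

The resulting statevector has amplitude -sqrt(2)*I/2 on |0010>, sqrt(2)*I/2 on |0110>, and 0 on every other basis state.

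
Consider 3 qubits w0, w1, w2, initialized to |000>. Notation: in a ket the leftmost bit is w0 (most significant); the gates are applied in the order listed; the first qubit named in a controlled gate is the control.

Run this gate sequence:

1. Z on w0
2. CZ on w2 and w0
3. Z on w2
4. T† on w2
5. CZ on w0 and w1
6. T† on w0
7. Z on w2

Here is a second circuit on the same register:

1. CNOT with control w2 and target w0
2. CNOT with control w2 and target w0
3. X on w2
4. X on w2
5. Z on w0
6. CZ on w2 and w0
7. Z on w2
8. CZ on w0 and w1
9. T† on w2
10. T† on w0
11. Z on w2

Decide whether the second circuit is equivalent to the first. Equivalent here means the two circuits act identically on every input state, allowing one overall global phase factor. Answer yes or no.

Yes, they are equivalent — the unitaries differ by at most a global phase.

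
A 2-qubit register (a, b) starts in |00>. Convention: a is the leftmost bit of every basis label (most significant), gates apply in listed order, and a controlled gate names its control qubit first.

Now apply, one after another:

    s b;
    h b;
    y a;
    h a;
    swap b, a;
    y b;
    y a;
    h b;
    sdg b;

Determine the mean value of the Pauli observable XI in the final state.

In the final state, XI has expectation -1.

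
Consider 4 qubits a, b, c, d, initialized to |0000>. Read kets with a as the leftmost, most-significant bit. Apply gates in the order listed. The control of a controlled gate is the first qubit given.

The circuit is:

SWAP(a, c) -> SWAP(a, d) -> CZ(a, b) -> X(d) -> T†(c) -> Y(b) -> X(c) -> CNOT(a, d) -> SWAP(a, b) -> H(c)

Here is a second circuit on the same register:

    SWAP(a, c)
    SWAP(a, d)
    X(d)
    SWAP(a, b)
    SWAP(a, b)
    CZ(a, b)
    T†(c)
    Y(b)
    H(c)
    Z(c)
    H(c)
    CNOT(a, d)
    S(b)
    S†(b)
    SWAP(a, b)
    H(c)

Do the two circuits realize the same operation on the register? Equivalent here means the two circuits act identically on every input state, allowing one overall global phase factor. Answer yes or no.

Yes: on every input state the two circuits agree up to one overall phase factor.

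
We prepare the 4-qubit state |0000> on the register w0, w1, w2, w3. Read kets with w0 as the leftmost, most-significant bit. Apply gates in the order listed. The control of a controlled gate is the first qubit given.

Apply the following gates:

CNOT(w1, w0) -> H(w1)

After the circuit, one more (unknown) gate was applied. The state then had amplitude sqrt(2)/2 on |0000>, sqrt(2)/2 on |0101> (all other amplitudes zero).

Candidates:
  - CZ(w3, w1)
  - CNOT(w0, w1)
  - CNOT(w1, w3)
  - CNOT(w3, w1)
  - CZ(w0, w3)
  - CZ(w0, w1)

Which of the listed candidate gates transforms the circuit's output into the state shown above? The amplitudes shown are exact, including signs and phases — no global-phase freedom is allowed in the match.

The unique candidate consistent with the amplitudes is CNOT(w1, w3).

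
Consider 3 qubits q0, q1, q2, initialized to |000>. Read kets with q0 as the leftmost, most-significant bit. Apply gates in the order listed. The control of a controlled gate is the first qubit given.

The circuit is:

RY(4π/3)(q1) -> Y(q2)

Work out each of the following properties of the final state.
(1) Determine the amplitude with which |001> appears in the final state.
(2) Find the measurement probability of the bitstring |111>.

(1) The amplitude on |001> is -I/2.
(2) A full measurement returns |111> with probability 0.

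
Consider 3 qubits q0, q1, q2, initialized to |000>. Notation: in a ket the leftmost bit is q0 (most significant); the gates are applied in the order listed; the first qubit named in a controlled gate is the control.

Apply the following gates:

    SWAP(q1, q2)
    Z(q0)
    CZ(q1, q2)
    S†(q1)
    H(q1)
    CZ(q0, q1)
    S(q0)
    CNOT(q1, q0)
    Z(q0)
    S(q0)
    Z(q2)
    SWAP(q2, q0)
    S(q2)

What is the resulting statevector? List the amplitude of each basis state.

The resulting statevector has amplitude sqrt(2)/2 on |000>, sqrt(2)/2 on |011>, and 0 on every other basis state.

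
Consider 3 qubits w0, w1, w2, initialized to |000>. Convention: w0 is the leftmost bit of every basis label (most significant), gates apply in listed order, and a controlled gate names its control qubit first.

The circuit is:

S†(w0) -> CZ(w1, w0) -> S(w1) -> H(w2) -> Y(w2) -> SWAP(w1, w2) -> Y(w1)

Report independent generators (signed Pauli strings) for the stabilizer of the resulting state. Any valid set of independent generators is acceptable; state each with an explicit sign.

The stabilizer group can be generated by +IXI, +ZII, +IIZ, among other valid generating sets.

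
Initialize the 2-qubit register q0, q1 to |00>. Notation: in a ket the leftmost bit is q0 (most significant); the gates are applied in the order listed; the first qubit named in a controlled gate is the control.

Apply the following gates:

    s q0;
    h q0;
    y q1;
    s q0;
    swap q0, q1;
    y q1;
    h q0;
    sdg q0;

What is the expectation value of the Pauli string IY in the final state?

The observable IY averages to 1.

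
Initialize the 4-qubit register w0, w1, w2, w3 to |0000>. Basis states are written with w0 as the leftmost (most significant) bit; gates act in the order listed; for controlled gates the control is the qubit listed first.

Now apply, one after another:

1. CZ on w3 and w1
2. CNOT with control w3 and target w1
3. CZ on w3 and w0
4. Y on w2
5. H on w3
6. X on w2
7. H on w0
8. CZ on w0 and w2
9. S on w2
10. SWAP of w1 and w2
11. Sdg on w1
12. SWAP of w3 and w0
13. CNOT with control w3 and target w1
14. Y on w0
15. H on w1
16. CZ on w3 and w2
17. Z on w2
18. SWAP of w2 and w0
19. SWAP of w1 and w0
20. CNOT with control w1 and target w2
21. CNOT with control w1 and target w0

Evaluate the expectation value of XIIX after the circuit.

The expectation value of XIIX is 0.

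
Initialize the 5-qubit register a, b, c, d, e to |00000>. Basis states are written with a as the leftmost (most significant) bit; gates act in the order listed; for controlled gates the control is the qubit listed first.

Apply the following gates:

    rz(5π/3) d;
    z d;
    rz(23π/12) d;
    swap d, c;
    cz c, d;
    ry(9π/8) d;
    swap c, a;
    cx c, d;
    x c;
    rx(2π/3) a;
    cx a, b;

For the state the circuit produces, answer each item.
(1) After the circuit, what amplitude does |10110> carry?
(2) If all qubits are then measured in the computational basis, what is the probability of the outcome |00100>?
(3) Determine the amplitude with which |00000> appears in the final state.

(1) |10110> carries amplitude 0 in the final state.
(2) Outcome |00100> occurs with probability 1/8 - sqrt(sqrt(2) + 2)/16.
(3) The final state's coefficient on |00000> equals 0.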